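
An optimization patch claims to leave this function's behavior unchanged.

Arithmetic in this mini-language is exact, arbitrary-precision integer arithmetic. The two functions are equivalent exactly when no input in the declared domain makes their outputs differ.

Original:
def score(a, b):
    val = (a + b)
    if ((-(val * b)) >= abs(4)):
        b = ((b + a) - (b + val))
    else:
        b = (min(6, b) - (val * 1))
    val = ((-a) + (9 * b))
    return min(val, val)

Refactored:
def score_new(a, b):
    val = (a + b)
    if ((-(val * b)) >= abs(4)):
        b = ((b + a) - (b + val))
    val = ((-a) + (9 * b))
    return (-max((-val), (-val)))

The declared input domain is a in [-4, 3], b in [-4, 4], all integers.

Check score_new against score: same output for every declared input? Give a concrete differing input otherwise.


These are not equivalent — on a=-4, b=-4 the outputs split (40 vs -32).
score: val = -8; ((-(val * b)) >= abs(4)) -> false; b = 4; val = 40; return 40
score_new: val = -8; ((-(val * b)) >= abs(4)) -> false; val = -32; return -32
verdict: not equivalent; witness: a=-4, b=-4


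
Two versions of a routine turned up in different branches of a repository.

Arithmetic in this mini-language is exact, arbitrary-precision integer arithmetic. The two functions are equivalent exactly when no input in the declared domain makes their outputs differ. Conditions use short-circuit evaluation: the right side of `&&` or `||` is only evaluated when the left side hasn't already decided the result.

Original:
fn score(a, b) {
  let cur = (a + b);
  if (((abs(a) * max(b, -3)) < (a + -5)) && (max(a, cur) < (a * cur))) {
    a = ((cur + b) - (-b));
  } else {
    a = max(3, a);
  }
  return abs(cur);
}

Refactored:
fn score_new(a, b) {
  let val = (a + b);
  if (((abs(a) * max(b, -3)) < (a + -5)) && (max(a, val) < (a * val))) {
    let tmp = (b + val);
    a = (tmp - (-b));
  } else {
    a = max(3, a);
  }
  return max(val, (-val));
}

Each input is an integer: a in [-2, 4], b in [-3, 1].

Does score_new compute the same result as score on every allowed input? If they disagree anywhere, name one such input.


This is a faithful refactor — min/max/abs usage differs, and statement counts differ, and local variable names differ, but the computed results match everywhere.
One worked example (a=2, b=-2) — score: cur=0, then (((abs(a) * max(b, -3)) < (a + -5)) && (max(a, cur) < (a * cur))) is false, then a=3, then returns 0; score_new: val=0, then (((abs(a) * max(b, -3)) < (a + -5)) && (max(a, val) < (a * val))) is false, then a=3, then returns 0; agreement on 0.
Sweeping the whole domain (35 inputs) finds no disagreement.
verdict: equivalent


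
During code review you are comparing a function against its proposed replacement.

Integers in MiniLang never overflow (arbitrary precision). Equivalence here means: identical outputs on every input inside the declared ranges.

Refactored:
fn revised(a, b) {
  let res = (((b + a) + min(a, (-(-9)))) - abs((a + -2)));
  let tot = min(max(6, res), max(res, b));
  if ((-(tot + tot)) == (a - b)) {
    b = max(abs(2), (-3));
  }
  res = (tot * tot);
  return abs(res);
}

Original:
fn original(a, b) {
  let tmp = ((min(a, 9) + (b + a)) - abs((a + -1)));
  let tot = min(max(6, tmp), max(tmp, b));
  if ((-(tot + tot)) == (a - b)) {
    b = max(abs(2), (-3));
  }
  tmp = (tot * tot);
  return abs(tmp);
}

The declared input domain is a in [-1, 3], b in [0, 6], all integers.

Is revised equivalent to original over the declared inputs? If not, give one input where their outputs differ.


a=1, b=0 yields 4 from original but 1 from revised.
verdict: not equivalent; witness: a=1, b=0


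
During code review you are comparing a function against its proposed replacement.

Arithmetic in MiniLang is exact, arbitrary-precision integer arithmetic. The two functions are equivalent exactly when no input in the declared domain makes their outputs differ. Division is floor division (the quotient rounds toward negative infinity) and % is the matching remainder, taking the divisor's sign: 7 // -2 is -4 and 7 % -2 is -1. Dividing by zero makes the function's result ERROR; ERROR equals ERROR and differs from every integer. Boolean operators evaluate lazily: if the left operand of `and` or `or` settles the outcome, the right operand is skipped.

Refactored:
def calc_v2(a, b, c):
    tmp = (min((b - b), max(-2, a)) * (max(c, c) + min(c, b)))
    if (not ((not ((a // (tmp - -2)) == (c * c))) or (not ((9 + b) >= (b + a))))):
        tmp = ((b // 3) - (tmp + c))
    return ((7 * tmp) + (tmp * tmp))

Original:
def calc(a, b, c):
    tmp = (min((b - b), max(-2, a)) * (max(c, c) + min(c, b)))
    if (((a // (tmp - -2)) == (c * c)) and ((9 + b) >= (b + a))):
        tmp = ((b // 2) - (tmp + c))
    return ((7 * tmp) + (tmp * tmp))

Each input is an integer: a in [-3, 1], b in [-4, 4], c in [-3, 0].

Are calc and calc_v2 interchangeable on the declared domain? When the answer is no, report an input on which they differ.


a=0, b=-3, c=0 yields -10 from calc but -6 from calc_v2.
verdict: not equivalent; witness: a=0, b=-3, c=0


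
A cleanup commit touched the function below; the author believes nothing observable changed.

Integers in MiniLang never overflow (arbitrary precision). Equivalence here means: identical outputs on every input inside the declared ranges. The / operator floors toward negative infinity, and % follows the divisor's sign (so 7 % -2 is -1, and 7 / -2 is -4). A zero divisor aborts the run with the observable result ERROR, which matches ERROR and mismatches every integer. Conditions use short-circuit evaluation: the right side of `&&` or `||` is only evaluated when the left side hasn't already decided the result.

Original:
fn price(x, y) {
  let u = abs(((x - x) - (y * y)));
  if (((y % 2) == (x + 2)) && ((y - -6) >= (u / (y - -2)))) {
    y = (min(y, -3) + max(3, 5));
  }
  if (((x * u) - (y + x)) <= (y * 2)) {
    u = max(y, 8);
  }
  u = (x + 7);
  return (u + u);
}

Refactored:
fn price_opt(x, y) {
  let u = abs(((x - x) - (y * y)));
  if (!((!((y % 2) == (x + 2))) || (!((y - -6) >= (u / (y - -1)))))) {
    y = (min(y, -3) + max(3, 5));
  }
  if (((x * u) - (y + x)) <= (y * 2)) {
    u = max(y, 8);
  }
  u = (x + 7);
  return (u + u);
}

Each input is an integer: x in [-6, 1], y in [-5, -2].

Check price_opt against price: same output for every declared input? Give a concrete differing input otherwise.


Consider the input x=-2, y=-2.
price: u = 4; division by zero -> ERROR
price_opt: u = 4; (!((!((y % 2) == (x + 2))) || (!((y - -6) >= (u / (y - -1)))))) -> true; y = 2; (((x * u) - (y + x)) <= (y * 2)) -> true; u = 8; u = 5; return 10
ERROR != 10, so the rewrite changes behavior.
verdict: not equivalent; witness: x=-2, y=-2


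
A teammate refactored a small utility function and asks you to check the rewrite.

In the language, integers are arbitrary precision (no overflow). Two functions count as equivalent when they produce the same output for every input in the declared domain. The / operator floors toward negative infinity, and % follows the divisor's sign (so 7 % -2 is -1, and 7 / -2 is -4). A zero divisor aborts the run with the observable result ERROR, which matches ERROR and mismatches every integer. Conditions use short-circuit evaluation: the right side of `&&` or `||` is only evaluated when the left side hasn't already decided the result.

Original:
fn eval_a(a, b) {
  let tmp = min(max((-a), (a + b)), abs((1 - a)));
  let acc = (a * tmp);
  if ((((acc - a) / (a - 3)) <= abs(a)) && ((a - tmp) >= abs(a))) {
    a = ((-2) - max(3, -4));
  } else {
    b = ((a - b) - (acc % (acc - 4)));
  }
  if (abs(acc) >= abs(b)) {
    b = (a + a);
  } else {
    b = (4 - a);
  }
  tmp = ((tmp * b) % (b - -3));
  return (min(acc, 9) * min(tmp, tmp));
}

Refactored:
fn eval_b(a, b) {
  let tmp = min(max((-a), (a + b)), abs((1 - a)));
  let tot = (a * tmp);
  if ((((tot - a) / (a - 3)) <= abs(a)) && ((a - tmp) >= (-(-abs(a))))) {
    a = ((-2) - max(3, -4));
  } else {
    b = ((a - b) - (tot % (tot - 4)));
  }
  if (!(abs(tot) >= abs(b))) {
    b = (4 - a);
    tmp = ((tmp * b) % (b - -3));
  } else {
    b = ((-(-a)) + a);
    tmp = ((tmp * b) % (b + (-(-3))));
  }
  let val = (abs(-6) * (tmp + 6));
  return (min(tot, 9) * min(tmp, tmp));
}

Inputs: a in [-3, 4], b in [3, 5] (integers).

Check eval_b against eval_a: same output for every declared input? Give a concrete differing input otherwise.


Comparing the listings, the differences include: constant usage differs; and boolean connective usage differs; and statement counts differ; and local variable names differ; and min/max/abs usage differs; and arithmetic usage differs.
One worked example (a=4, b=4) — eval_a: tmp = 3; acc = 12; ((((acc - a) / (a - 3)) <= abs(a)) && ((a - tmp) >= abs(a))) -> false; b = -4; (abs(acc) >= abs(b)) -> true; b = 8; tmp = 2; return 18; eval_b: tmp = 3; tot = 12; ((((tot - a) / (a - 3)) <= abs(a)) && ((a - tmp) >= (-(-abs(a))))) -> false; b = -4; (!(abs(tot) >= abs(b))) -> false; b = 8; tmp = 2; val = 48; return 18; agreement on 18.
Sweeping the whole domain (24 inputs) finds no disagreement.
verdict: equivalent


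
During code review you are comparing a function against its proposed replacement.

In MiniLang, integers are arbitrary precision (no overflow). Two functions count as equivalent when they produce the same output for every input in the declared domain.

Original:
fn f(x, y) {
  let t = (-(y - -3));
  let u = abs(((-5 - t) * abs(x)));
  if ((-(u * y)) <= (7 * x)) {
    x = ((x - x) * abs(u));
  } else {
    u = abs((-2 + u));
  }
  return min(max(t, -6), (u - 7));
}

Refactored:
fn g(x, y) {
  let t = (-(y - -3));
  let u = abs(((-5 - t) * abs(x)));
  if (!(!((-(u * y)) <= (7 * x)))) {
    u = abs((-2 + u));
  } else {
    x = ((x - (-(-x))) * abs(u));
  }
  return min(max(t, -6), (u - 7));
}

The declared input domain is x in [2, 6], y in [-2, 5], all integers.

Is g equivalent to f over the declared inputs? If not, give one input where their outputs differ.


Try x=2, y=-1.
f: t becomes -2; next u becomes 6; next ((-(u * y)) <= (7 * x)) evaluates to true; next x becomes 0; next final value -2
g: t becomes -2; next u becomes 6; next (!(!((-(u * y)) <= (7 * x)))) evaluates to true; next u becomes 4; next final value -3
-2 against -3: the behavior changed.
verdict: not equivalent; witness: x=2, y=-1


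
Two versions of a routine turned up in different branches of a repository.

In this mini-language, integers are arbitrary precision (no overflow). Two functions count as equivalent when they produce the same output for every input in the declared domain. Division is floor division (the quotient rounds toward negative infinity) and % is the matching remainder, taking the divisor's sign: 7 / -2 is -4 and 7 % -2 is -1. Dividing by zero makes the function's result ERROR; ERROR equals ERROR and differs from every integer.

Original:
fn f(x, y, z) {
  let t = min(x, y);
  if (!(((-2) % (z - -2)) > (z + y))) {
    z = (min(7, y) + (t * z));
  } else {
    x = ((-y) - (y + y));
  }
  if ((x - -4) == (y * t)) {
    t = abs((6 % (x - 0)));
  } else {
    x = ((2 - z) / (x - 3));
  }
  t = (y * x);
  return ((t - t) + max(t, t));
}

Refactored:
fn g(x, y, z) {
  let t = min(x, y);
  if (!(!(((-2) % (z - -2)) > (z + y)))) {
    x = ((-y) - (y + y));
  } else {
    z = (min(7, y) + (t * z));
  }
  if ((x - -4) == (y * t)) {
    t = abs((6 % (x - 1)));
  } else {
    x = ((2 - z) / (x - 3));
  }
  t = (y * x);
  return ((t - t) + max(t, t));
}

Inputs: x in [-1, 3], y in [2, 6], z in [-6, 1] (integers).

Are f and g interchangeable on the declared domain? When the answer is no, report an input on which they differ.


Run the pair on x=1, y=5, z=-6.
f: t = 1; (!(((-2) % (z - -2)) > (z + y))) -> true; z = -1; ((x - -4) == (y * t)) -> true; t = 0; t = 5; return 5
g: t = 1; (!(!(((-2) % (z - -2)) > (z + y)))) -> false; z = -1; ((x - -4) == (y * t)) -> true; division by zero -> ERROR
5 vs ERROR — the two versions disagree here.
verdict: not equivalent; witness: x=1, y=5, z=-6


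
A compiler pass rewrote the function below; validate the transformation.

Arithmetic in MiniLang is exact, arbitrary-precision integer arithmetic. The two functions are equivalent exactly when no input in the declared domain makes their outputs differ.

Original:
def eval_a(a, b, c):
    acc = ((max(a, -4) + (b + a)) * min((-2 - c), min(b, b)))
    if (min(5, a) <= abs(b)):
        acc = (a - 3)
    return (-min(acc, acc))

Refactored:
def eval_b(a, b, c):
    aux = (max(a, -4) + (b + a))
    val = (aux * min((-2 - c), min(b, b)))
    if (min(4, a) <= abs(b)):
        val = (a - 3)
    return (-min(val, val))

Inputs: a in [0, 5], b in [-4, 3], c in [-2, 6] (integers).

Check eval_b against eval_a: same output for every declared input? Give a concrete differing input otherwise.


There is a counterexample at a=5, b=-4, c=-2: 24 on one side, -2 on the other.
eval_a: acc=-24, then (min(5, a) <= abs(b)) is false, then returns 24
eval_b: aux=6, then val=-24, then (min(4, a) <= abs(b)) is true, then val=2, then returns -2
verdict: not equivalent; witness: a=5, b=-4, c=-2


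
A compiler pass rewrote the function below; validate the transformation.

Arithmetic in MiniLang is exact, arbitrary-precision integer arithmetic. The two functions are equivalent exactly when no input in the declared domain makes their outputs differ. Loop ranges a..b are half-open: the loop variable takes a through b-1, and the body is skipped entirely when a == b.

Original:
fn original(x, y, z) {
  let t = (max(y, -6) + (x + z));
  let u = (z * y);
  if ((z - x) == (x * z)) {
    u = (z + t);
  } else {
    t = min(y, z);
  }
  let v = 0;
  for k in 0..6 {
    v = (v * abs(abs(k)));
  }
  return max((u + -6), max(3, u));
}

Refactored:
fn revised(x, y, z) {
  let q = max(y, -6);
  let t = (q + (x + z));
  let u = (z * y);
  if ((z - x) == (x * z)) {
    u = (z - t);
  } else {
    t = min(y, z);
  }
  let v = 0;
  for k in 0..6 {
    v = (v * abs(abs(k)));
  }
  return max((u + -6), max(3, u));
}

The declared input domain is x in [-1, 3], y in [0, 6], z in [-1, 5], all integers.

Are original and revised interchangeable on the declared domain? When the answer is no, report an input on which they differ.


These are not equivalent — on x=0, y=4, z=0 the outputs split (4 vs 3).
original: t := 4 | u := 0 | ((z - x) == (x * z)): true | u := 4 | v := 0 | iter k=0: | v := 0 | iter k=1: | v := 0 | iter k=2: | v := 0 | iter k=3: | v := 0 | iter k=4: | v := 0 | iter k=5: | v := 0 | result 4
revised: q := 4 | t := 4 | u := 0 | ((z - x) == (x * z)): true | u := -4 | v := 0 | iter k=0: | v := 0 | iter k=1: | v := 0 | iter k=2: | v := 0 | iter k=3: | v := 0 | iter k=4: | v := 0 | iter k=5: | v := 0 | result 3
verdict: not equivalent; witness: x=0, y=4, z=0


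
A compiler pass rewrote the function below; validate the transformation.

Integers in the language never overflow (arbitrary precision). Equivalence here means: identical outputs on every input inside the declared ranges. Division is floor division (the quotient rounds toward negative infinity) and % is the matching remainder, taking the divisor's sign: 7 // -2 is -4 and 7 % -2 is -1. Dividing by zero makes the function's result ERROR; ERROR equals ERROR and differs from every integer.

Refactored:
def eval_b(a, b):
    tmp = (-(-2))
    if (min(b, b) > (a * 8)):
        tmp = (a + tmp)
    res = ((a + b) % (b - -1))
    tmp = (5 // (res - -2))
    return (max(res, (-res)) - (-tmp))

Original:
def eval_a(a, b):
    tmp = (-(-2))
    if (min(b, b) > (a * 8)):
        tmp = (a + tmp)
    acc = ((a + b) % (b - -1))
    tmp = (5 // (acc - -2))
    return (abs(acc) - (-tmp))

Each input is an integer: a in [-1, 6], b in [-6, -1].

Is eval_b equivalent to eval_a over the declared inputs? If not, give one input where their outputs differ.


This is a faithful refactor — local variable names differ, min/max/abs usage differs, but the computed results match everywhere.
Tracing a=0, b=-3: eval_a: tmp=2, then (min(b, b) > (a * 8)) is false, then acc=-1, then tmp=5, then returns 6 | eval_b: tmp=2, then (min(b, b) > (a * 8)) is false, then res=-1, then tmp=5, then returns 6 — matching result 6.
Across all 48 domain points the two functions coincide.
verdict: equivalent


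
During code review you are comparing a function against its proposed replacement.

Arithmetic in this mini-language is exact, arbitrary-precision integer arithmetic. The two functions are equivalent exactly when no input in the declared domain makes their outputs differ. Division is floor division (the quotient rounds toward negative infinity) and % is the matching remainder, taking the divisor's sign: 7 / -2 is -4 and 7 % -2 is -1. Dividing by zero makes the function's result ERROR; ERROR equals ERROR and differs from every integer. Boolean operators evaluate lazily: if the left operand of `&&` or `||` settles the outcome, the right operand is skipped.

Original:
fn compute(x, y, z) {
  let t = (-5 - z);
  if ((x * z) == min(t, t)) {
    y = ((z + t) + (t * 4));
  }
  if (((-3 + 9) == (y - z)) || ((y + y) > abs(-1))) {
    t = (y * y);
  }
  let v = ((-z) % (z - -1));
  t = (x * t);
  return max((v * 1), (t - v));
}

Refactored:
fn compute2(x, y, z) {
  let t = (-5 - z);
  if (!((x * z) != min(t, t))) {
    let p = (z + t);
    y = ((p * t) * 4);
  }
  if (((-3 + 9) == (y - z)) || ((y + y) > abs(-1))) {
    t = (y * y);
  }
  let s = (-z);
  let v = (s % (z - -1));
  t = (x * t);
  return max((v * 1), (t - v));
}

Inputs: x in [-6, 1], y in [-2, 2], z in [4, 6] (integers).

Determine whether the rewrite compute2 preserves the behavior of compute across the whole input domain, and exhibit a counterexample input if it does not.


These are not equivalent — on x=-2, y=-2, z=5 the outputs split (19 vs 1).
compute: t becomes -10; next ((x * z) == min(t, t)) evaluates to true; next y becomes -45; next (((-3 + 9) == (y - z)) || ((y + y) > abs(-1))) evaluates to false; next v becomes 1; next t becomes 20; next final value 19
compute2: t becomes -10; next (!((x * z) != min(t, t))) evaluates to true; next p becomes -5; next y becomes 200; next (((-3 + 9) == (y - z)) || ((y + y) > abs(-1))) evaluates to true; next t becomes 40000; next s becomes -5; next v becomes 1; next t becomes -80000; next final value 1
verdict: not equivalent; witness: x=-2, y=-2, z=5


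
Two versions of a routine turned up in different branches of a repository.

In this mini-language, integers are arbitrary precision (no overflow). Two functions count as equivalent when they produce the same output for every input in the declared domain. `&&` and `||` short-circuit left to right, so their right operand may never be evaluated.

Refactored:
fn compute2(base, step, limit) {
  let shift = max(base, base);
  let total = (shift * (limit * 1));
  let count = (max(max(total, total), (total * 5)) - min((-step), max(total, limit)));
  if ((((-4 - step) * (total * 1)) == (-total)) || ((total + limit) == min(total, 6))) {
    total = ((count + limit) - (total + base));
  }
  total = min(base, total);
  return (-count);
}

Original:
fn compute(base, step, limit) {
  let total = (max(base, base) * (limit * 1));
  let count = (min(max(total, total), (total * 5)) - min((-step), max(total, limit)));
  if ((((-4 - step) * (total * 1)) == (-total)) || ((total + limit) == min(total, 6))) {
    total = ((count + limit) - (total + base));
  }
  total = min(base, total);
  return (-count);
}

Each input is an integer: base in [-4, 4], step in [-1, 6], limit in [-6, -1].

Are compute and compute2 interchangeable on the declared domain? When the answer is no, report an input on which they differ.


There is a counterexample at base=-4, step=-1, limit=-6: -23 on one side, -119 on the other.
compute: total=24, then count=23, then ((((-4 - step) * (total * 1)) == (-total)) || ((total + limit) == min(total, 6))) is false, then total=-4, then returns -23
compute2: shift=-4, then total=24, then count=119, then ((((-4 - step) * (total * 1)) == (-total)) || ((total + limit) == min(total, 6))) is false, then total=-4, then returns -119
verdict: not equivalent; witness: base=-4, step=-1, limit=-6


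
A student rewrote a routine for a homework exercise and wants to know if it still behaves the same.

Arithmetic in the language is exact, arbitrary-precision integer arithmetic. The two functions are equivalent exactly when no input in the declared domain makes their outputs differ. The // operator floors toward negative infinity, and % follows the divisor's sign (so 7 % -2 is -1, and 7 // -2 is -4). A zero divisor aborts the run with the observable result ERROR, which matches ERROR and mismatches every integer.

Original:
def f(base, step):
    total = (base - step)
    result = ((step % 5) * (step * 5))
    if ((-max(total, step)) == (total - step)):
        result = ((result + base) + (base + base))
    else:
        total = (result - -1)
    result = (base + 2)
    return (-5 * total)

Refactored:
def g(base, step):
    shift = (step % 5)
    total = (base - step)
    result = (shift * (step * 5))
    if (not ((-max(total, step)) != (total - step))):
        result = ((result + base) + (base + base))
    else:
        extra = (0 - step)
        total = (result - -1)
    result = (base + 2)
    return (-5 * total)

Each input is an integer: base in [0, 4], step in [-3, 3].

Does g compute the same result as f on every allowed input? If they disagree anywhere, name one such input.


Behavior is preserved: although statement counts differ; also boolean connective usage differs; also local variable names differ; also constant usage differs; also arithmetic usage differs; also comparison usage differs, the outputs never diverge.
Spot check at base=3, step=-1 — f: total becomes 4; next result becomes -20; next ((-max(total, step)) == (total - step)) evaluates to false; next total becomes -19; next result becomes 5; next final value 95. g: shift becomes 4; next total becomes 4; next result becomes -20; next (not ((-max(total, step)) != (total - step))) evaluates to false; next extra becomes 1; next total becomes -19; next result becomes 5; next final value 95. Both give 95.
Across all 35 domain points the two functions coincide.
verdict: equivalent


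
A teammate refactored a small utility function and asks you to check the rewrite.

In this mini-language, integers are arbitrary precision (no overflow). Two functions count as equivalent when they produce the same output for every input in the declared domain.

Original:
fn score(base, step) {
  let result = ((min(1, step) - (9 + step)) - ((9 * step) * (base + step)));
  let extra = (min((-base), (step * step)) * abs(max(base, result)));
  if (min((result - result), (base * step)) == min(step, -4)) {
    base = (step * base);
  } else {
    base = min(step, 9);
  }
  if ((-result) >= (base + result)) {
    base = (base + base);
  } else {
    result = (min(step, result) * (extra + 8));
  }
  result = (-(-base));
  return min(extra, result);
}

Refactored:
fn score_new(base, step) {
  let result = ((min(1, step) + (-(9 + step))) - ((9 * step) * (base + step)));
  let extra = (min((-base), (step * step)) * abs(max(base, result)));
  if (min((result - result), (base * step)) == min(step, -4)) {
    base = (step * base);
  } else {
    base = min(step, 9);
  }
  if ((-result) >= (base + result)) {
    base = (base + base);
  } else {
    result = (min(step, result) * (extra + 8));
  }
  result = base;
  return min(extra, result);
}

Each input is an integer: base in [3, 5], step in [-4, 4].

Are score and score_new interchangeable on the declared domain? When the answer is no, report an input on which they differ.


This is a faithful refactor — arithmetic usage differs, but the computed results match everywhere.
Spot check at base=3, step=1 — score: result becomes -45; next extra becomes -9; next (min((result - result), (base * step)) == min(step, -4)) evaluates to false; next base becomes 1; next ((-result) >= (base + result)) evaluates to true; next base becomes 2; next result becomes 2; next final value -9. score_new: result becomes -45; next extra becomes -9; next (min((result - result), (base * step)) == min(step, -4)) evaluates to false; next base becomes 1; next ((-result) >= (base + result)) evaluates to true; next base becomes 2; next result becomes 2; next final value -9. Both give -9.
Sweeping the whole domain (27 inputs) finds no disagreement.
verdict: equivalent


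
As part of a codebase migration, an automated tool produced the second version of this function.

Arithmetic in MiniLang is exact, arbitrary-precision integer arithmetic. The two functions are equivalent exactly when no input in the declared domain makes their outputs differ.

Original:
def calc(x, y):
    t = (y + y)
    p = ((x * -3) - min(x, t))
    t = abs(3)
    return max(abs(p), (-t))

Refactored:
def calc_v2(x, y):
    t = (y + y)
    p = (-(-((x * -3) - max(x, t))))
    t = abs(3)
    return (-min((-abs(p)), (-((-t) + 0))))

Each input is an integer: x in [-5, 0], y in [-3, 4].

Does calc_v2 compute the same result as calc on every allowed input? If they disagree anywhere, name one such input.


Try x=-5, y=-3.
calc: t = -6; p = 21; t = 3; return 21
calc_v2: t = -6; p = 20; t = 3; return 20
21 vs 20 — the two versions disagree here.
verdict: not equivalent; witness: x=-5, y=-3


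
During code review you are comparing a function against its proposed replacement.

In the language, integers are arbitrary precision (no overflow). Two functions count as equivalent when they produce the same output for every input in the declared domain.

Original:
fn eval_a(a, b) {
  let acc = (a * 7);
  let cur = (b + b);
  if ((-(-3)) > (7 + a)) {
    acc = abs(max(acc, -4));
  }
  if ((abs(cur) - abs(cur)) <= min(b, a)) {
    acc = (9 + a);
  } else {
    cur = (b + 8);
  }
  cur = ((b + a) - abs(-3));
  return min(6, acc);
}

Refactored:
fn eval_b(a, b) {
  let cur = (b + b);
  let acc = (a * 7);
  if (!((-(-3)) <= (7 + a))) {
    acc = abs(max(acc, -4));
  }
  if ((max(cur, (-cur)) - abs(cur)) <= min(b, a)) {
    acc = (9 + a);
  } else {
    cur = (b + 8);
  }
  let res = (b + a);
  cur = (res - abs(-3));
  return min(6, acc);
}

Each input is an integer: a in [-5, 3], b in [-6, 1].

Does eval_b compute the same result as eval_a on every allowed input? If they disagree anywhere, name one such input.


Differences: local variable names differ, statement counts differ, comparison usage differs, min/max/abs usage differs, boolean connective usage differs — yet all 72 inputs agree.
verdict: equivalent


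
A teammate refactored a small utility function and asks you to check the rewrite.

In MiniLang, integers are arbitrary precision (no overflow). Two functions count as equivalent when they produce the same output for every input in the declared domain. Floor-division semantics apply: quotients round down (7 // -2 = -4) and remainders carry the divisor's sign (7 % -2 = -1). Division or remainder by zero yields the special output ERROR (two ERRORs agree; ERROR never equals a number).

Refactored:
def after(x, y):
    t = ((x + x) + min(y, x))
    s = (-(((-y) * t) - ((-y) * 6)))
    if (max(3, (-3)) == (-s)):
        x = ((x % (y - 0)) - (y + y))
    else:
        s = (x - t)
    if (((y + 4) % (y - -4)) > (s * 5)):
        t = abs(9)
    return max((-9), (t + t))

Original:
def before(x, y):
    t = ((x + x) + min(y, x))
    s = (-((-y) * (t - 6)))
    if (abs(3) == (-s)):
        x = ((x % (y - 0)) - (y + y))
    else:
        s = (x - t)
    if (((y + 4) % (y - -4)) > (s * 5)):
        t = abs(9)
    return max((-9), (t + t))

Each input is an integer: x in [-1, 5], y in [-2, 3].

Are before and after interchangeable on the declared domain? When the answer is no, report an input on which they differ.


Side by side, the visible changes include: min/max/abs usage differs, constant usage differs, arithmetic usage differs.
Tracing x=-1, y=3: before: t becomes -3; next s becomes -27; next (abs(3) == (-s)) evaluates to false; next s becomes 2; next (((y + 4) % (y - -4)) > (s * 5)) evaluates to false; next final value -6 | after: t becomes -3; next s becomes -27; next (max(3, (-3)) == (-s)) evaluates to false; next s becomes 2; next (((y + 4) % (y - -4)) > (s * 5)) evaluates to false; next final value -6 — matching result -6.
Sweeping the whole domain (42 inputs) finds no disagreement.
verdict: equivalent


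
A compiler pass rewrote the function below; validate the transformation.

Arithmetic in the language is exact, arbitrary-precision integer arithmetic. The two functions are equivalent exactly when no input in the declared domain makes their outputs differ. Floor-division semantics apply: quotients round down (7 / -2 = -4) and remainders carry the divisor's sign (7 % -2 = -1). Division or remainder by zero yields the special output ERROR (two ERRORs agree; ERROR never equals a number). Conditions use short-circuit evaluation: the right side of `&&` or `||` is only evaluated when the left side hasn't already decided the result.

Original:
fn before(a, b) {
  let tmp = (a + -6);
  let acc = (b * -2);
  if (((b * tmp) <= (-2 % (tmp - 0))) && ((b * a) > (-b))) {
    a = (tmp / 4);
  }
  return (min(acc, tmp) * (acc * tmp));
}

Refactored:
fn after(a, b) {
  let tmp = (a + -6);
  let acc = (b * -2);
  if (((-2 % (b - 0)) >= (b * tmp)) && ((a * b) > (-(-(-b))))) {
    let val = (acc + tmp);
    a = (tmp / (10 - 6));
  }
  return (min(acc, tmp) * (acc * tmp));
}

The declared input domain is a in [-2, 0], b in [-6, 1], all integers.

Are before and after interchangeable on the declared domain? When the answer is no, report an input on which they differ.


Take a=-2, b=0.
before: tmp := -8 | acc := 0 | (((b * tmp) <= (-2 % (tmp - 0))) && ((b * a) > (-b))): false | result 0
after: tmp := -8 | acc := 0 | divide-by-zero, output ERROR
0 vs ERROR — the two versions disagree here.
verdict: not equivalent; witness: a=-2, b=0


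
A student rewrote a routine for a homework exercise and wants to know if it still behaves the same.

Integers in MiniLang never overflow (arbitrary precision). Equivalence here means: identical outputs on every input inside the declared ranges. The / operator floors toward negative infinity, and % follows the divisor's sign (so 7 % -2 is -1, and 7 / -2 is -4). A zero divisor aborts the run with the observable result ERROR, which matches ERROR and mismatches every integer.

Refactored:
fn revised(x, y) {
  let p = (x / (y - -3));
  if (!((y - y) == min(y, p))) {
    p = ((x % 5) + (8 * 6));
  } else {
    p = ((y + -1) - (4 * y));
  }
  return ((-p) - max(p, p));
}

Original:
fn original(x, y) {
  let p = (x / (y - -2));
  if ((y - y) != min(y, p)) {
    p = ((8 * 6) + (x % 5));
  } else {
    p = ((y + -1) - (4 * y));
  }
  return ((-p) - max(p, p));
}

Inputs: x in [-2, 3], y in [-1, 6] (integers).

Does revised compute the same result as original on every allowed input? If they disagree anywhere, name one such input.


Input x=3, y=1: -102 from original versus 8 from revised.
verdict: not equivalent; witness: x=3, y=1


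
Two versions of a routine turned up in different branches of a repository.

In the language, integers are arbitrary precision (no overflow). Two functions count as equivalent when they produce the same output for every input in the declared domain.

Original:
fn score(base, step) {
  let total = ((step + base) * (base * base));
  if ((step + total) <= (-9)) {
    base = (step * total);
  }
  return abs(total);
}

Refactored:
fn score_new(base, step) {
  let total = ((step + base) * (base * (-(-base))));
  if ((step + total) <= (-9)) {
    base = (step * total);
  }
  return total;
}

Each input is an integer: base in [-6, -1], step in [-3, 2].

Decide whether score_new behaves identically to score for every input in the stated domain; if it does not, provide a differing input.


The rewrite breaks on base=-6, step=-3, where the results are 324 and -324.
score: total = -324; ((step + total) <= (-9)) -> true; base = 972; return 324
score_new: total = -324; ((step + total) <= (-9)) -> true; base = 972; return -324
verdict: not equivalent; witness: base=-6, step=-3


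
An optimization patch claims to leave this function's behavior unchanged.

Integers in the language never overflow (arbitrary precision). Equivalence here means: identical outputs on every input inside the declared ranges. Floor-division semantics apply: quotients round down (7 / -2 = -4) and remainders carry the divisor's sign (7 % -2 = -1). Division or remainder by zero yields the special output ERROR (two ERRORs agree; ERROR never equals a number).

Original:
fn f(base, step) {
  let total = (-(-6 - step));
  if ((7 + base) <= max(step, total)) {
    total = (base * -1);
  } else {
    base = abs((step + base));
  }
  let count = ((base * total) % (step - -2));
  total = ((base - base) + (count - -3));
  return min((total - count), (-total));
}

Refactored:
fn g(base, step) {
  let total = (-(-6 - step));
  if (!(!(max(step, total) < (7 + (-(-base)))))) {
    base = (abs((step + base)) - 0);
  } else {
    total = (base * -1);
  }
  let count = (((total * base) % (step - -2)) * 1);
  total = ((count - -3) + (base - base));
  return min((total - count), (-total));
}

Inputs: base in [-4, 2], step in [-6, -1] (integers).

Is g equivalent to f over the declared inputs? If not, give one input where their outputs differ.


Equivalent — the differences include arithmetic usage differs, and comparison usage differs, and boolean connective usage differs, and constant usage differs, yet no declared input distinguishes the two.
Spot check at base=2, step=-2 — f: total=4, then ((7 + base) <= max(step, total)) is false, then base=0, then a zero divisor aborts: ERROR. g: total=4, then (!(!(max(step, total) < (7 + (-(-base)))))) is true, then base=0, then a zero divisor aborts: ERROR. Both give ERROR.
An exhaustive pass over the 42 declared inputs shows identical outputs.
verdict: equivalent


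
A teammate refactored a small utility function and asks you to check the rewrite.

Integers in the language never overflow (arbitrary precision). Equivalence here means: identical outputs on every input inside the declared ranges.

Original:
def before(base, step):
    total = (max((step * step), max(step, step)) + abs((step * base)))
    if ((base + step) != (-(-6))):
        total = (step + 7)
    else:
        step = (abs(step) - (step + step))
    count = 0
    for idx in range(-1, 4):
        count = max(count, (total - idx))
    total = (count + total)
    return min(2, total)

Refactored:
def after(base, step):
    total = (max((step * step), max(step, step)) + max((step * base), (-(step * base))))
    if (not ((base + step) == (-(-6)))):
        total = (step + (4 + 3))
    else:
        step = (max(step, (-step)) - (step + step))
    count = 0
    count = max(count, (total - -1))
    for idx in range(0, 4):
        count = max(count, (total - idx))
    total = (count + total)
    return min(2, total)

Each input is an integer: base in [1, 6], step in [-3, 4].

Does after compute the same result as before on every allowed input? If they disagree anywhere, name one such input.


Side by side, the visible changes include: loop structure differs; also constant usage differs; also boolean connective usage differs; also statement counts differ; also min/max/abs usage differs; also comparison usage differs; also arithmetic usage differs.
Tracing base=2, step=-3: before: total = 15; ((base + step) != (-(-6))) -> true; total = 4; count = 0; [idx=-1]; count = 5; [idx=0]; count = 5; [idx=1]; count = 5; [idx=2]; count = 5; [idx=3]; count = 5; total = 9; return 2 | after: total = 15; (not ((base + step) == (-(-6)))) -> true; total = 4; count = 0; count = 5; [idx=0]; count = 5; [idx=1]; count = 5; [idx=2]; count = 5; [idx=3]; count = 5; total = 9; return 2 — matching result 2.
Sweeping the whole domain (48 inputs) finds no disagreement.
verdict: equivalent


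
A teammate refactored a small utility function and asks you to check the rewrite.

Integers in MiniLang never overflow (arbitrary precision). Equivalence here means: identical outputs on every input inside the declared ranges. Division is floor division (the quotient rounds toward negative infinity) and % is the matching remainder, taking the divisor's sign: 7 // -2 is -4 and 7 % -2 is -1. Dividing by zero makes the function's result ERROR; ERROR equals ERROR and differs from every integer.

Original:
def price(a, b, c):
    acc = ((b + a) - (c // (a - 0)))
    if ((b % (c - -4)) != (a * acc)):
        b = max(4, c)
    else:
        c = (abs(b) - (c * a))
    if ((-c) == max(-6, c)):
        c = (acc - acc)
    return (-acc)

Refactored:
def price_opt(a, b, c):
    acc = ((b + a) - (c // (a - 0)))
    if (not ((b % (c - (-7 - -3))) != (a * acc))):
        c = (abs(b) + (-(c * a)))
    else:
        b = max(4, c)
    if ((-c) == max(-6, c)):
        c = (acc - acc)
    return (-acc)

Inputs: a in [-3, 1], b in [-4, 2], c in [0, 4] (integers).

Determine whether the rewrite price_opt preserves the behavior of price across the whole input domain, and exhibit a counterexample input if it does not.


Behavior is preserved: although arithmetic usage differs; and constant usage differs; and boolean connective usage differs, the outputs never diverge.
One worked example (a=0, b=-3, c=1) — price: division by zero -> ERROR; price_opt: division by zero -> ERROR; agreement on ERROR.
Across all 175 domain points the two functions coincide.
verdict: equivalent


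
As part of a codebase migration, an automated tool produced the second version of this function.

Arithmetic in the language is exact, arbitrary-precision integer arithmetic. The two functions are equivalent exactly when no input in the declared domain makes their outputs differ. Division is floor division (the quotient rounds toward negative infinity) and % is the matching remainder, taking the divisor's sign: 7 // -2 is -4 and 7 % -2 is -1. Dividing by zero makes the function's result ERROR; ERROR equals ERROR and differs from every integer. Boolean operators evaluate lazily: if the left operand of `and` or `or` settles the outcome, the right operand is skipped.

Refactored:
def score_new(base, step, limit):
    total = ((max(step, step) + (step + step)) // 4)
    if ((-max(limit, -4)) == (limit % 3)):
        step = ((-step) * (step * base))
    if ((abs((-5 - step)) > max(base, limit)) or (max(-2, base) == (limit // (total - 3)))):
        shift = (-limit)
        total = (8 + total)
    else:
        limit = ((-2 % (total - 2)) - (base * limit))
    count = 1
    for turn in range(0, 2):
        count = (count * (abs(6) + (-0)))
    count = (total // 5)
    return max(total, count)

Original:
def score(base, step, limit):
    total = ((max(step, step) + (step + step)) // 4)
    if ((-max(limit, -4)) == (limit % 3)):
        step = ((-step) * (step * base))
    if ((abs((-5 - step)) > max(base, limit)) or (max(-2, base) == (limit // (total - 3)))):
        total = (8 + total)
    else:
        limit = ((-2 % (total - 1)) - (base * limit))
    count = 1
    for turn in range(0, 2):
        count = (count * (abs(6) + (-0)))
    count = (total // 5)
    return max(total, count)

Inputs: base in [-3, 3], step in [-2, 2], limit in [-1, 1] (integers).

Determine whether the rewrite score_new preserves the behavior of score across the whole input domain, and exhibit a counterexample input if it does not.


Consider the input base=1, step=2, limit=0.
score: total becomes 1; next ((-max(limit, -4)) == (limit % 3)) evaluates to true; next step becomes -4; next ((abs((-5 - step)) > max(base, limit)) or (max(-2, base) == (limit // (total - 3)))) evaluates to false; next hits division by zero so the output is ERROR
score_new: total becomes 1; next ((-max(limit, -4)) == (limit % 3)) evaluates to true; next step becomes -4; next ((abs((-5 - step)) > max(base, limit)) or (max(-2, base) == (limit // (total - 3)))) evaluates to false; next limit becomes 0; next count becomes 1; next at turn=0:; next count becomes 6; next at turn=1:; next count becomes 36; next count becomes 0; next final value 1
ERROR and 1 differ, so these are not the same function on this domain.
verdict: not equivalent; witness: base=1, step=2, limit=0


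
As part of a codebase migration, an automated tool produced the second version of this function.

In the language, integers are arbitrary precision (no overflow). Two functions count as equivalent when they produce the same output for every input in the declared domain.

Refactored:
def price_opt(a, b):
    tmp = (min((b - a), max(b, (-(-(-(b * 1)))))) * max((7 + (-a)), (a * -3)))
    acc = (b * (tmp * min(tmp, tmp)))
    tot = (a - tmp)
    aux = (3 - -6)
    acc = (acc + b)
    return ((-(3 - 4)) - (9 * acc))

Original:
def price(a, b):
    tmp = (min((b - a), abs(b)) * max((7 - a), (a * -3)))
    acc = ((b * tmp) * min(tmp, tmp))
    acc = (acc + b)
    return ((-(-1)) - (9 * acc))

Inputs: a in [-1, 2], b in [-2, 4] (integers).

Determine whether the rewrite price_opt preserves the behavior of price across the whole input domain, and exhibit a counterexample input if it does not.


Equivalent. Whatever the rewrite altered, no input in the stated domain can expose a difference.
An exhaustive pass over the 28 declared inputs shows identical outputs.
Spot check at a=0, b=3 — price: tmp=21, then acc=1323, then acc=1326, then returns -11933. price_opt: tmp=21, then acc=1323, then tot=-21, then aux=9, then acc=1326, then returns -11933. Both give -11933.
verdict: equivalent
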